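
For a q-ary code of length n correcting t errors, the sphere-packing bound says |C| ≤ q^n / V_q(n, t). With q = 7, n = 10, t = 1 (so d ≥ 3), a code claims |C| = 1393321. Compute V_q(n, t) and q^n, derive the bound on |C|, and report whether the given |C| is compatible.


V_q(n, t) = 61, q^n = 282475249, Hamming bound = 4630741, |C| = 1393321 ≤ bound (satisfied).

Step 1: Compute V_q(n, t) = Σ_{j=0}^1 C(n, j) (q−1)^j.
  j = 0: C(10,0)·(6)^0 = 1·1 = 1.
  j = 1: C(10,1)·(6)^1 = 10·6 = 60.
  V_q(n, t) = 1 + 60 = 61.
Step 2: q^n = 7^10 = 282475249.
Step 3: Hamming bound ⌊q^n / V_q(n,t)⌋ = ⌊282475249/61⌋ = 4630741.
Step 4: Compare |C| = 1393321 to 4630741: satisfied.
The claimed |C| lies below the Hamming bound.


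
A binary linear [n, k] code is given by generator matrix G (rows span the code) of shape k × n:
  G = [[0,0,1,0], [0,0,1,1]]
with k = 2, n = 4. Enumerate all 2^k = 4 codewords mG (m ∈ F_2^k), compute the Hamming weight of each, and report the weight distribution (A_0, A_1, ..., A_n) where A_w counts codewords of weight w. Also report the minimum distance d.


Weight distribution: A_0 = 1, A_1 = 2, A_2 = 1. Minimum distance d = 1.

Enumerate all 2^2 = 4 messages m ∈ F_2^2.
For each, compute codeword c = mG in F_2^4, then tally its weight.
  m = 00 → c = 0000, weight = 0.
  m = 10 → c = 0010, weight = 1.
  m = 01 → c = 0011, weight = 2.
  m = 11 → c = 0001, weight = 1.
Tally weights:
  weight 0: 1 codewords.
  weight 1: 2 codewords.
  weight 2: 1 codewords.
Minimum distance d = smallest w > 0 with A_w > 0 = 1.
Sanity: Σ A_w = 4 = 2^2 = 4 ✓.


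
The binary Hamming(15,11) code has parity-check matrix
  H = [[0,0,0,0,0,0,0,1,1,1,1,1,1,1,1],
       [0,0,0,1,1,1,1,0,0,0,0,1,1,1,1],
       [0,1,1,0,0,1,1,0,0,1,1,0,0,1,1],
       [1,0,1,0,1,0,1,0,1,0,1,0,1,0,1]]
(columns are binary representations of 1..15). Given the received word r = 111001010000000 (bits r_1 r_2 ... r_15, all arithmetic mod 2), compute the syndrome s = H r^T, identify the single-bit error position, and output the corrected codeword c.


s = (1, 1, 1, 0)^T, error position = 14, corrected codeword c = 111001010000010

Compute s = H r^T mod 2 one row at a time:
  s_1 = 1 + 0 + 0 + 0 + 0 + 0 + 0 + 0 = 1 ≡ 1 (mod 2).
  s_2 = 0 + 0 + 1 + 0 + 0 + 0 + 0 + 0 = 1 ≡ 1 (mod 2).
  s_3 = 1 + 1 + 1 + 0 + 0 + 0 + 0 + 0 = 3 ≡ 1 (mod 2).
  s_4 = 1 + 1 + 0 + 0 + 0 + 0 + 0 + 0 = 2 ≡ 0 (mod 2).
s = (1, 1, 1, 0)^T — this equals column 14 of H (binary 1110), so error is at position 14.
Correct: flip bit 14 of r = 111001010000000 to get c = 111001010000010.


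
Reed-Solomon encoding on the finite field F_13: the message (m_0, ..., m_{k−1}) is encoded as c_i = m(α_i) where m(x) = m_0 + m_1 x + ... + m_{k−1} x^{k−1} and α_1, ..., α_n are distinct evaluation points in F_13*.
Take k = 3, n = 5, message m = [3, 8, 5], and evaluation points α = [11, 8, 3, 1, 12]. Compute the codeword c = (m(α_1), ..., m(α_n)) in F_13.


c = [7, 10, 7, 3, 0]

Message polynomial: m(x) = 3 + 8·x + 5·x^2 (mod 13).
For each evaluation point α_i, compute m(α_i) mod 13:
  α_1 = 11: Horner steps 5 → 11 → 7, so m(11) = 7.
  α_2 = 8: Horner steps 5 → 9 → 10, so m(8) = 10.
  α_3 = 3: Horner steps 5 → 10 → 7, so m(3) = 7.
  α_4 = 1: Horner steps 5 → 0 → 3, so m(1) = 3.
  α_5 = 12: Horner steps 5 → 3 → 0, so m(12) = 0.
Codeword c = [7, 10, 7, 3, 0] ∈ F_13^5.


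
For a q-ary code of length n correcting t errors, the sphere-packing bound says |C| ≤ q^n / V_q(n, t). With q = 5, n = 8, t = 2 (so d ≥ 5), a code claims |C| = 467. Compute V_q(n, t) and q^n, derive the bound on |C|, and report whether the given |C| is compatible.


V_q(n, t) = 481, q^n = 390625, Hamming bound = 812, |C| = 467 ≤ bound (satisfied).

Step 1: Compute V_q(n, t) = Σ_{j=0}^2 C(n, j) (q−1)^j.
  j = 0: C(8,0)·(4)^0 = 1·1 = 1.
  j = 1: C(8,1)·(4)^1 = 8·4 = 32.
  j = 2: C(8,2)·(4)^2 = 28·16 = 448.
  V_q(n, t) = 1 + 32 + 448 = 481.
Step 2: q^n = 5^8 = 390625.
Step 3: Hamming bound ⌊q^n / V_q(n,t)⌋ = ⌊390625/481⌋ = 812.
Step 4: Compare |C| = 467 to 812: satisfied.
The claimed |C| lies below the Hamming bound.


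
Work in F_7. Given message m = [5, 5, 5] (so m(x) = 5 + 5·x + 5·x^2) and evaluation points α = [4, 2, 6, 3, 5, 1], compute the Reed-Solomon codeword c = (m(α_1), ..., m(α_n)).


c = [0, 0, 5, 2, 1, 1]

Message polynomial: m(x) = 5 + 5·x + 5·x^2 (mod 7).
For each evaluation point α_i, compute m(α_i) mod 7:
  α_1 = 4: Horner steps 5 → 4 → 0, so m(4) = 0.
  α_2 = 2: Horner steps 5 → 1 → 0, so m(2) = 0.
  α_3 = 6: Horner steps 5 → 0 → 5, so m(6) = 5.
  α_4 = 3: Horner steps 5 → 6 → 2, so m(3) = 2.
  α_5 = 5: Horner steps 5 → 2 → 1, so m(5) = 1.
  α_6 = 1: Horner steps 5 → 3 → 1, so m(1) = 1.
Codeword c = [0, 0, 5, 2, 1, 1] ∈ F_7^6.


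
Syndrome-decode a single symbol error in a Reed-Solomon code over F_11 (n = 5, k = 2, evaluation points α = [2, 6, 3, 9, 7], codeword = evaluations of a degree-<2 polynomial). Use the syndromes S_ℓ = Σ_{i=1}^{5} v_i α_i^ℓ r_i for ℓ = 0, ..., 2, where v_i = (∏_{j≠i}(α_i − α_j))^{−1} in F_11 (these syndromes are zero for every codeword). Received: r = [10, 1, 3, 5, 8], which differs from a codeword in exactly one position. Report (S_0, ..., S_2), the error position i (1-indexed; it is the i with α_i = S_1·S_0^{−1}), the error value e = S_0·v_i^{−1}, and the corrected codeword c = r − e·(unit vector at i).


S = (10, 5, 8), error at position 2, error magnitude e = 8, c = [10, 4, 3, 5, 8].

Step 1: column multipliers v_i = (∏_{j≠i}(α_i − α_j))^{−1} mod 11.
  i = 1 (α = 2): (2−6)(2−3)(2−9)(2−7) = (−4)·(−1)·(−7)·(−5) = 140 ≡ 8, so v_1 = 8^{−1} = 7 (mod 11).
  i = 2 (α = 6): (6−2)(6−3)(6−9)(6−7) = 4·3·(−3)·(−1) = 36 ≡ 3, so v_2 = 3^{−1} = 4 (mod 11).
  i = 3 (α = 3): (3−2)(3−6)(3−9)(3−7) = 1·(−3)·(−6)·(−4) = −72 ≡ 5, so v_3 = 5^{−1} = 9 (mod 11).
  i = 4 (α = 9): (9−2)(9−6)(9−3)(9−7) = 7·3·6·2 = 252 ≡ 10, so v_4 = 10^{−1} = 10 (mod 11).
  i = 5 (α = 7): (7−2)(7−6)(7−3)(7−9) = 5·1·4·(−2) = −40 ≡ 4, so v_5 = 4^{−1} = 3 (mod 11).
  v = [7, 4, 9, 10, 3].
Step 2: syndromes of r = [10, 1, 3, 5, 8] (all sums mod 11).
  S_0 = Σ v_i r_i = 7·10 + 4·1 + 9·3 + 10·5 + 3·8 = 175 ≡ 10.
  S_1 = Σ v_i α_i r_i = 7·2·10 + 4·6·1 + 9·3·3 + 10·9·5 + 3·7·8 = 863 ≡ 5.
  α_i^2 mod 11 = [4, 3, 9, 4, 5].
  S_2 = Σ v_i α_i^2 r_i = 7·4·10 + 4·3·1 + 9·9·3 + 10·4·5 + 3·5·8 = 855 ≡ 8.
  S = (10, 5, 8) ≠ 0, so r is not a codeword (an error is present).
Step 3: locate the error. For a single error e at position i, S_ℓ = v_i·e·α_i^ℓ, so α_err = S_1/S_0.
  S_0^{−1} = 10^{−1} = 10 (mod 11), so α_err = 5·10 = 50 ≡ 6 = α_2. Error position i = 2.
  Consistency check: S_2/S_1 = 8·9 = 72 ≡ 6 = α_err ✓ (single-error assumption holds).
Step 4: error magnitude e = S_0/v_2 = S_0·∏_{j≠2}(α_2 − α_j) = 10·3 = 30 ≡ 8 (mod 11).
Step 5: correct position 2: c_2 = r_2 − e = 1 − 8 ≡ 4 (mod 11). Hence c = [10, 4, 3, 5, 8].
  Check: interpolating c through the α_i gives m(x) = 2 + 4·x (degree < 2) with m(α_i) = c_i for every i, so c is indeed a codeword.


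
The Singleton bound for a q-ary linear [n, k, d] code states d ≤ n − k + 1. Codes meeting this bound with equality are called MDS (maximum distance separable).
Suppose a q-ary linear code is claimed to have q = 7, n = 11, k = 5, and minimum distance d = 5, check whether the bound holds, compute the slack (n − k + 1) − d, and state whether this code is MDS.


Singleton RHS = n − k + 1 = 7, slack = 2, bound satisfied, not MDS.

Singleton bound: d ≤ n − k + 1.
Here n = 11, k = 5, so n − k + 1 = 7.
Given d = 5, check d ≤ 7: YES.
Slack = (n − k + 1) − d = 2.
The code is NOT MDS (slack = 2 > 0).
Description: the claimed parameters are [11, 5, 5]_7; such a code would be non-MDS.


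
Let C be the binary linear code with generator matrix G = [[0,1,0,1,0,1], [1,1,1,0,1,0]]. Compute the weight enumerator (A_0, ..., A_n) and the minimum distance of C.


Weight distribution: A_0 = 1, A_3 = 1, A_4 = 1, A_5 = 1. Minimum distance d = 3.

Enumerate all 2^2 = 4 messages m ∈ F_2^2.
For each, compute codeword c = mG in F_2^6, then tally its weight.
  m = 00 → c = 000000, weight = 0.
  m = 10 → c = 010101, weight = 3.
  m = 01 → c = 111010, weight = 4.
  m = 11 → c = 101111, weight = 5.
Tally weights:
  weight 0: 1 codewords.
  weight 3: 1 codewords.
  weight 4: 1 codewords.
  weight 5: 1 codewords.
Minimum distance d = smallest w > 0 with A_w > 0 = 3.
Sanity: Σ A_w = 4 = 2^2 = 4 ✓.


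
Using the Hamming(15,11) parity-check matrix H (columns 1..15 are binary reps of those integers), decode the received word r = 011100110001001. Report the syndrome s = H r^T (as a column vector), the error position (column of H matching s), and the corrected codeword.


s = (1, 0, 0, 1)^T, error position = 9, corrected codeword c = 011100111001001

Compute s = H r^T mod 2 one row at a time:
  s_1 = 1 + 0 + 0 + 0 + 1 + 0 + 0 + 1 = 3 ≡ 1 (mod 2).
  s_2 = 1 + 0 + 0 + 1 + 1 + 0 + 0 + 1 = 4 ≡ 0 (mod 2).
  s_3 = 1 + 1 + 0 + 1 + 0 + 0 + 0 + 1 = 4 ≡ 0 (mod 2).
  s_4 = 0 + 1 + 0 + 1 + 0 + 0 + 0 + 1 = 3 ≡ 1 (mod 2).
s = (1, 0, 0, 1)^T — this equals column 9 of H (binary 1001), so error is at position 9.
Correct: flip bit 9 of r = 011100110001001 to get c = 011100111001001.


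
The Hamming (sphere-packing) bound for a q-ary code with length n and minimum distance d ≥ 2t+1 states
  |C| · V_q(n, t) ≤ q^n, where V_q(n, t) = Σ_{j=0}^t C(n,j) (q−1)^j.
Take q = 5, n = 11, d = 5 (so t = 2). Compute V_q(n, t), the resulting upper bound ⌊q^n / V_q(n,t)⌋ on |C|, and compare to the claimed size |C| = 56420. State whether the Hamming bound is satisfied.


V_q(n, t) = 925, q^n = 48828125, Hamming bound = 52787, |C| = 56420 > bound (violated).

Step 1: Compute V_q(n, t) = Σ_{j=0}^2 C(n, j) (q−1)^j.
  j = 0: C(11,0)·(4)^0 = 1·1 = 1.
  j = 1: C(11,1)·(4)^1 = 11·4 = 44.
  j = 2: C(11,2)·(4)^2 = 55·16 = 880.
  V_q(n, t) = 1 + 44 + 880 = 925.
Step 2: q^n = 5^11 = 48828125.
Step 3: Hamming bound ⌊q^n / V_q(n,t)⌋ = ⌊48828125/925⌋ = 52787.
Step 4: Compare |C| = 56420 to 52787: violated.
The claimed |C| lies above the Hamming bound, so no 5-ary code of length 11 with d ≥ 5 can have 56420 codewords.


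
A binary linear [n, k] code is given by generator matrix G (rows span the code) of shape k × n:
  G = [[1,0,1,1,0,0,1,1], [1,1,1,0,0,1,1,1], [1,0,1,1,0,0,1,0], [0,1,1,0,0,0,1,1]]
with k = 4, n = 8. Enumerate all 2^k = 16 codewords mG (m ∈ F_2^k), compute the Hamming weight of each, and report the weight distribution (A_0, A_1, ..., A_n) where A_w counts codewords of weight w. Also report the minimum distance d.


Weight distribution: A_0 = 1, A_1 = 1, A_2 = 1, A_3 = 4, A_4 = 5, A_5 = 3, A_6 = 1. Minimum distance d = 1.

Enumerate all 2^4 = 16 messages m ∈ F_2^4.
For each, compute codeword c = mG in F_2^8, then tally its weight.
  m = 0000 → c = 00000000, weight = 0.
  m = 1000 → c = 10110011, weight = 5.
  m = 0100 → c = 11100111, weight = 6.
  m = 1100 → c = 01010100, weight = 3.
  m = 0010 → c = 10110010, weight = 4.
  m = 1010 → c = 00000001, weight = 1.
  m = 0110 → c = 01010101, weight = 4.
  m = 1110 → c = 11100110, weight = 5.
  m = 0001 → c = 01100011, weight = 4.
  m = 1001 → c = 11010000, weight = 3.
  m = 0101 → c = 10000100, weight = 2.
  m = 1101 → c = 00110111, weight = 5.
  m = 0011 → c = 11010001, weight = 4.
  m = 1011 → c = 01100010, weight = 3.
  m = 0111 → c = 00110110, weight = 4.
  m = 1111 → c = 10000101, weight = 3.
Tally weights:
  weight 0: 1 codewords.
  weight 1: 1 codewords.
  weight 2: 1 codewords.
  weight 3: 4 codewords.
  weight 4: 5 codewords.
  weight 5: 3 codewords.
  weight 6: 1 codewords.
Minimum distance d = smallest w > 0 with A_w > 0 = 1.
Sanity: Σ A_w = 16 = 2^4 = 16 ✓.


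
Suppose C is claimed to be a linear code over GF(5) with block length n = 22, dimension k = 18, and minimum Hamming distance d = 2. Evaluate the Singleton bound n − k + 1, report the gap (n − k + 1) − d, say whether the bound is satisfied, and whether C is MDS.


Singleton RHS = n − k + 1 = 5, slack = 3, bound satisfied, not MDS.

Singleton bound: d ≤ n − k + 1.
Here n = 22, k = 18, so n − k + 1 = 5.
Given d = 2, check d ≤ 5: YES.
Slack = (n − k + 1) − d = 3.
The code is NOT MDS (slack = 3 > 0).
Description: the claimed parameters are [22, 18, 2]_5; such a code would be non-MDS.


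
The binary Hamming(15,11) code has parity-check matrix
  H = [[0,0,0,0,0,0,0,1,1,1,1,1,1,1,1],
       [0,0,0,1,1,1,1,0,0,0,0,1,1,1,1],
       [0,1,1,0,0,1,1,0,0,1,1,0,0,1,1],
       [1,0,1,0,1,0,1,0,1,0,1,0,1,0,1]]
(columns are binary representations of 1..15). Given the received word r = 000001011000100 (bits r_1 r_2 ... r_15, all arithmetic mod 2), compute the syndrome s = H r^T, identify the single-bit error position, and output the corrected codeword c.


s = (1, 0, 1, 0)^T, error position = 10, corrected codeword c = 000001011100100

Compute s = H r^T mod 2 one row at a time:
  s_1 = 1 + 1 + 0 + 0 + 0 + 1 + 0 + 0 = 3 ≡ 1 (mod 2).
  s_2 = 0 + 0 + 1 + 0 + 0 + 1 + 0 + 0 = 2 ≡ 0 (mod 2).
  s_3 = 0 + 0 + 1 + 0 + 0 + 0 + 0 + 0 = 1 ≡ 1 (mod 2).
  s_4 = 0 + 0 + 0 + 0 + 1 + 0 + 1 + 0 = 2 ≡ 0 (mod 2).
s = (1, 0, 1, 0)^T — this equals column 10 of H (binary 1010), so error is at position 10.
Correct: flip bit 10 of r = 000001011000100 to get c = 000001011100100.


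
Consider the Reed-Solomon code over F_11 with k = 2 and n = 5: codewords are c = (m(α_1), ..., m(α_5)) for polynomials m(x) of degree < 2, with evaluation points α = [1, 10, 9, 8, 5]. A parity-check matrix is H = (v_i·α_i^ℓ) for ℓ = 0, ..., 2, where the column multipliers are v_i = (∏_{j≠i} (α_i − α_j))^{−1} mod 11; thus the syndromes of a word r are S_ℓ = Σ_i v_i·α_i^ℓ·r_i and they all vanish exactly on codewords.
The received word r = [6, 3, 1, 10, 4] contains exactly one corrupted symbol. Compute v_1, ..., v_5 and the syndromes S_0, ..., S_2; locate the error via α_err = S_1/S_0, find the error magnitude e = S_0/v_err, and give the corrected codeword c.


S = (7, 7, 7), error at position 1, error magnitude e = 10, c = [7, 3, 1, 10, 4].

Step 1: column multipliers v_i = (∏_{j≠i}(α_i − α_j))^{−1} mod 11.
  i = 1 (α = 1): (1−10)(1−9)(1−8)(1−5) = (−9)·(−8)·(−7)·(−4) = 2016 ≡ 3, so v_1 = 3^{−1} = 4 (mod 11).
  i = 2 (α = 10): (10−1)(10−9)(10−8)(10−5) = 9·1·2·5 = 90 ≡ 2, so v_2 = 2^{−1} = 6 (mod 11).
  i = 3 (α = 9): (9−1)(9−10)(9−8)(9−5) = 8·(−1)·1·4 = −32 ≡ 1, so v_3 = 1^{−1} = 1 (mod 11).
  i = 4 (α = 8): (8−1)(8−10)(8−9)(8−5) = 7·(−2)·(−1)·3 = 42 ≡ 9, so v_4 = 9^{−1} = 5 (mod 11).
  i = 5 (α = 5): (5−1)(5−10)(5−9)(5−8) = 4·(−5)·(−4)·(−3) = −240 ≡ 2, so v_5 = 2^{−1} = 6 (mod 11).
  v = [4, 6, 1, 5, 6].
Step 2: syndromes of r = [6, 3, 1, 10, 4] (all sums mod 11).
  S_0 = Σ v_i r_i = 4·6 + 6·3 + 1·1 + 5·10 + 6·4 = 117 ≡ 7.
  S_1 = Σ v_i α_i r_i = 4·1·6 + 6·10·3 + 1·9·1 + 5·8·10 + 6·5·4 = 733 ≡ 7.
  α_i^2 mod 11 = [1, 1, 4, 9, 3].
  S_2 = Σ v_i α_i^2 r_i = 4·1·6 + 6·1·3 + 1·4·1 + 5·9·10 + 6·3·4 = 568 ≡ 7.
  S = (7, 7, 7) ≠ 0, so r is not a codeword (an error is present).
Step 3: locate the error. For a single error e at position i, S_ℓ = v_i·e·α_i^ℓ, so α_err = S_1/S_0.
  S_0^{−1} = 7^{−1} = 8 (mod 11), so α_err = 7·8 = 56 ≡ 1 = α_1. Error position i = 1.
  Consistency check: S_2/S_1 = 7·8 = 56 ≡ 1 = α_err ✓ (single-error assumption holds).
Step 4: error magnitude e = S_0/v_1 = S_0·∏_{j≠1}(α_1 − α_j) = 7·3 = 21 ≡ 10 (mod 11).
Step 5: correct position 1: c_1 = r_1 − e = 6 − 10 ≡ 7 (mod 11). Hence c = [7, 3, 1, 10, 4].
  Check: interpolating c through the α_i gives m(x) = 5 + 2·x (degree < 2) with m(α_i) = c_i for every i, so c is indeed a codeword.


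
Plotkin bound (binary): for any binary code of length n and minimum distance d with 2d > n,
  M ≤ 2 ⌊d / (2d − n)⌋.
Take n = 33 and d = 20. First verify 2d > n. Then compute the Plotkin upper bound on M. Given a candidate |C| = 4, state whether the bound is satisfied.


Plotkin bound M ≤ 4; given |C| = 4 ≤ bound (satisfied).

Check applicability: 2d = 40, n = 33.
2d − n = 7 > 0, so Plotkin applies.
Compute d/(2d−n) = 20/7 ≈ 2.8571.
⌊d/(2d−n)⌋ = 2.
Plotkin bound: M ≤ 2·2 = 4.
Given |C| = 4, check: satisfied.
This |C| is at the Plotkin bound.


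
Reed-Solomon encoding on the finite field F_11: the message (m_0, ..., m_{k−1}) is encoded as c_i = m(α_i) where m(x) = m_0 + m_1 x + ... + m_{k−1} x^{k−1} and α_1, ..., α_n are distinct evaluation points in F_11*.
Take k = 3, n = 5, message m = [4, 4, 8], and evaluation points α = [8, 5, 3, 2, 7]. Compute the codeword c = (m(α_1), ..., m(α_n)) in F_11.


c = [9, 4, 0, 0, 6]

Message polynomial: m(x) = 4 + 4·x + 8·x^2 (mod 11).
For each evaluation point α_i, compute m(α_i) mod 11:
  α_1 = 8: Horner steps 8 → 2 → 9, so m(8) = 9.
  α_2 = 5: Horner steps 8 → 0 → 4, so m(5) = 4.
  α_3 = 3: Horner steps 8 → 6 → 0, so m(3) = 0.
  α_4 = 2: Horner steps 8 → 9 → 0, so m(2) = 0.
  α_5 = 7: Horner steps 8 → 5 → 6, so m(7) = 6.
Codeword c = [9, 4, 0, 0, 6] ∈ F_11^5.


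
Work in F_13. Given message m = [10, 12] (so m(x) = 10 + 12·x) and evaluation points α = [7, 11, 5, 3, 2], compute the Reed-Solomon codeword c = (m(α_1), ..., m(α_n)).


c = [3, 12, 5, 7, 8]

Message polynomial: m(x) = 10 + 12·x (mod 13).
For each evaluation point α_i, compute m(α_i) mod 13:
  α_1 = 7: Horner steps 12 → 3, so m(7) = 3.
  α_2 = 11: Horner steps 12 → 12, so m(11) = 12.
  α_3 = 5: Horner steps 12 → 5, so m(5) = 5.
  α_4 = 3: Horner steps 12 → 7, so m(3) = 7.
  α_5 = 2: Horner steps 12 → 8, so m(2) = 8.
Codeword c = [3, 12, 5, 7, 8] ∈ F_13^5.


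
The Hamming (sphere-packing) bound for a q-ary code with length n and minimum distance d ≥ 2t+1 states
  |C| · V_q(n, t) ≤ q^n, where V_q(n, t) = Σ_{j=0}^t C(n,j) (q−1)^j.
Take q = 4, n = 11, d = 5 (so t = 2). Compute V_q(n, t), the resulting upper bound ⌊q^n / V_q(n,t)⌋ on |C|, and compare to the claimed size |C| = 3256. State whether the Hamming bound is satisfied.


V_q(n, t) = 529, q^n = 4194304, Hamming bound = 7928, |C| = 3256 ≤ bound (satisfied).

Step 1: Compute V_q(n, t) = Σ_{j=0}^2 C(n, j) (q−1)^j.
  j = 0: C(11,0)·(3)^0 = 1·1 = 1.
  j = 1: C(11,1)·(3)^1 = 11·3 = 33.
  j = 2: C(11,2)·(3)^2 = 55·9 = 495.
  V_q(n, t) = 1 + 33 + 495 = 529.
Step 2: q^n = 4^11 = 4194304.
Step 3: Hamming bound ⌊q^n / V_q(n,t)⌋ = ⌊4194304/529⌋ = 7928.
Step 4: Compare |C| = 3256 to 7928: satisfied.
The claimed |C| lies below the Hamming bound.


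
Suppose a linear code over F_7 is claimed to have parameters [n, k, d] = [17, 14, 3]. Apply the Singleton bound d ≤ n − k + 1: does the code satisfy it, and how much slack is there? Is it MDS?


Singleton RHS = n − k + 1 = 4, slack = 1, bound satisfied, not MDS.

Singleton bound: d ≤ n − k + 1.
Here n = 17, k = 14, so n − k + 1 = 4.
Given d = 3, check d ≤ 4: YES.
Slack = (n − k + 1) − d = 1.
The code is NOT MDS (slack = 1 > 0).
Description: the claimed parameters are [17, 14, 3]_7; such a code would be non-MDS.


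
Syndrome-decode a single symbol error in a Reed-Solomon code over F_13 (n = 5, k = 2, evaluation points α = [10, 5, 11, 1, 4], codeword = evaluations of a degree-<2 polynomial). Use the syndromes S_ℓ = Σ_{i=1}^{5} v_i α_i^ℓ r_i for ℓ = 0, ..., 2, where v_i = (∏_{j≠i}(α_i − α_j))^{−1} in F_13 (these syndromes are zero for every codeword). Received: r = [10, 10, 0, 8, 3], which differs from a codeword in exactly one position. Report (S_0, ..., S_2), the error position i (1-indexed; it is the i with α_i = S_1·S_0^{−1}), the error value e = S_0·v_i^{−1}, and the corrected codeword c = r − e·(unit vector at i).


S = (10, 9, 12), error at position 1, error magnitude e = 4, c = [6, 10, 0, 8, 3].

Step 1: column multipliers v_i = (∏_{j≠i}(α_i − α_j))^{−1} mod 13.
  i = 1 (α = 10): (10−5)(10−11)(10−1)(10−4) = 5·(−1)·9·6 = −270 ≡ 3, so v_1 = 3^{−1} = 9 (mod 13).
  i = 2 (α = 5): (5−10)(5−11)(5−1)(5−4) = (−5)·(−6)·4·1 = 120 ≡ 3, so v_2 = 3^{−1} = 9 (mod 13).
  i = 3 (α = 11): (11−10)(11−5)(11−1)(11−4) = 1·6·10·7 = 420 ≡ 4, so v_3 = 4^{−1} = 10 (mod 13).
  i = 4 (α = 1): (1−10)(1−5)(1−11)(1−4) = (−9)·(−4)·(−10)·(−3) = 1080 ≡ 1, so v_4 = 1^{−1} = 1 (mod 13).
  i = 5 (α = 4): (4−10)(4−5)(4−11)(4−1) = (−6)·(−1)·(−7)·3 = −126 ≡ 4, so v_5 = 4^{−1} = 10 (mod 13).
  v = [9, 9, 10, 1, 10].
Step 2: syndromes of r = [10, 10, 0, 8, 3] (all sums mod 13).
  S_0 = Σ v_i r_i = 9·10 + 9·10 + 10·0 + 1·8 + 10·3 = 218 ≡ 10.
  S_1 = Σ v_i α_i r_i = 9·10·10 + 9·5·10 + 10·11·0 + 1·1·8 + 10·4·3 = 1478 ≡ 9.
  α_i^2 mod 13 = [9, 12, 4, 1, 3].
  S_2 = Σ v_i α_i^2 r_i = 9·9·10 + 9·12·10 + 10·4·0 + 1·1·8 + 10·3·3 = 1988 ≡ 12.
  S = (10, 9, 12) ≠ 0, so r is not a codeword (an error is present).
Step 3: locate the error. For a single error e at position i, S_ℓ = v_i·e·α_i^ℓ, so α_err = S_1/S_0.
  S_0^{−1} = 10^{−1} = 4 (mod 13), so α_err = 9·4 = 36 ≡ 10 = α_1. Error position i = 1.
  Consistency check: S_2/S_1 = 12·3 = 36 ≡ 10 = α_err ✓ (single-error assumption holds).
Step 4: error magnitude e = S_0/v_1 = S_0·∏_{j≠1}(α_1 − α_j) = 10·3 = 30 ≡ 4 (mod 13).
Step 5: correct position 1: c_1 = r_1 − e = 10 − 4 ≡ 6 (mod 13). Hence c = [6, 10, 0, 8, 3].
  Check: interpolating c through the α_i gives m(x) = 1 + 7·x (degree < 2) with m(α_i) = c_i for every i, so c is indeed a codeword.


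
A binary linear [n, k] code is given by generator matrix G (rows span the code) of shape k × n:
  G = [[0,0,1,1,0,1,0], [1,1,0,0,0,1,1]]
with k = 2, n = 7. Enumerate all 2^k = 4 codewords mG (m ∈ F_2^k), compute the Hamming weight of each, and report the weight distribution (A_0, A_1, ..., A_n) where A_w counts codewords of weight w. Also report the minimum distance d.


Weight distribution: A_0 = 1, A_3 = 1, A_4 = 1, A_5 = 1. Minimum distance d = 3.

Enumerate all 2^2 = 4 messages m ∈ F_2^2.
For each, compute codeword c = mG in F_2^7, then tally its weight.
  m = 00 → c = 0000000, weight = 0.
  m = 10 → c = 0011010, weight = 3.
  m = 01 → c = 1100011, weight = 4.
  m = 11 → c = 1111001, weight = 5.
Tally weights:
  weight 0: 1 codewords.
  weight 3: 1 codewords.
  weight 4: 1 codewords.
  weight 5: 1 codewords.
Minimum distance d = smallest w > 0 with A_w > 0 = 3.
Sanity: Σ A_w = 4 = 2^2 = 4 ✓.


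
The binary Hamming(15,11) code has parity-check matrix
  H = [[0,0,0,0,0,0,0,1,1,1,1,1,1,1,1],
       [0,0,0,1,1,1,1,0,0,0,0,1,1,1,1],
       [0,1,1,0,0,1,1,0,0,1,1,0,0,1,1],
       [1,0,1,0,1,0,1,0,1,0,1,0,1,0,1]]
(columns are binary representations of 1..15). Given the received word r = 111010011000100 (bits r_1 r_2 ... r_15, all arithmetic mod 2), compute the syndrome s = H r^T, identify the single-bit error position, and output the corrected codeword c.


s = (1, 0, 0, 1)^T, error position = 9, corrected codeword c = 111010010000100

Compute s = H r^T mod 2 one row at a time:
  s_1 = 1 + 1 + 0 + 0 + 0 + 1 + 0 + 0 = 3 ≡ 1 (mod 2).
  s_2 = 0 + 1 + 0 + 0 + 0 + 1 + 0 + 0 = 2 ≡ 0 (mod 2).
  s_3 = 1 + 1 + 0 + 0 + 0 + 0 + 0 + 0 = 2 ≡ 0 (mod 2).
  s_4 = 1 + 1 + 1 + 0 + 1 + 0 + 1 + 0 = 5 ≡ 1 (mod 2).
s = (1, 0, 0, 1)^T — this equals column 9 of H (binary 1001), so error is at position 9.
Correct: flip bit 9 of r = 111010011000100 to get c = 111010010000100.


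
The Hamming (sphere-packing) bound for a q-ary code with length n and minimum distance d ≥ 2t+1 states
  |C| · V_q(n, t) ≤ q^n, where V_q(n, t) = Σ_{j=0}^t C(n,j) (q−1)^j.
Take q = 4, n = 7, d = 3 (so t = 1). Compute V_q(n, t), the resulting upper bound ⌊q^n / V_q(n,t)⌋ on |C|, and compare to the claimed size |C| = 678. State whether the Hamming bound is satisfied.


V_q(n, t) = 22, q^n = 16384, Hamming bound = 744, |C| = 678 ≤ bound (satisfied).

Step 1: Compute V_q(n, t) = Σ_{j=0}^1 C(n, j) (q−1)^j.
  j = 0: C(7,0)·(3)^0 = 1·1 = 1.
  j = 1: C(7,1)·(3)^1 = 7·3 = 21.
  V_q(n, t) = 1 + 21 = 22.
Step 2: q^n = 4^7 = 16384.
Step 3: Hamming bound ⌊q^n / V_q(n,t)⌋ = ⌊16384/22⌋ = 744.
Step 4: Compare |C| = 678 to 744: satisfied.
The claimed |C| lies below the Hamming bound.


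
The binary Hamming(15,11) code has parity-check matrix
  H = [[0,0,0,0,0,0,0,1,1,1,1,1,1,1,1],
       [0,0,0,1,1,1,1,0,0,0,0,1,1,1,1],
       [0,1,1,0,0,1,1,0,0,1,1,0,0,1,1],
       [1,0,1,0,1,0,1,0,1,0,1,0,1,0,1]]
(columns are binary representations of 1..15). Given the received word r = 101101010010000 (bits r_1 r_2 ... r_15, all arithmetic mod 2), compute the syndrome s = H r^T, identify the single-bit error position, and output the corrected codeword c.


s = (0, 0, 1, 1)^T, error position = 3, corrected codeword c = 100101010010000

Compute s = H r^T mod 2 one row at a time:
  s_1 = 1 + 0 + 0 + 1 + 0 + 0 + 0 + 0 = 2 ≡ 0 (mod 2).
  s_2 = 1 + 0 + 1 + 0 + 0 + 0 + 0 + 0 = 2 ≡ 0 (mod 2).
  s_3 = 0 + 1 + 1 + 0 + 0 + 1 + 0 + 0 = 3 ≡ 1 (mod 2).
  s_4 = 1 + 1 + 0 + 0 + 0 + 1 + 0 + 0 = 3 ≡ 1 (mod 2).
s = (0, 0, 1, 1)^T — this equals column 3 of H (binary 0011), so error is at position 3.
Correct: flip bit 3 of r = 101101010010000 to get c = 100101010010000.


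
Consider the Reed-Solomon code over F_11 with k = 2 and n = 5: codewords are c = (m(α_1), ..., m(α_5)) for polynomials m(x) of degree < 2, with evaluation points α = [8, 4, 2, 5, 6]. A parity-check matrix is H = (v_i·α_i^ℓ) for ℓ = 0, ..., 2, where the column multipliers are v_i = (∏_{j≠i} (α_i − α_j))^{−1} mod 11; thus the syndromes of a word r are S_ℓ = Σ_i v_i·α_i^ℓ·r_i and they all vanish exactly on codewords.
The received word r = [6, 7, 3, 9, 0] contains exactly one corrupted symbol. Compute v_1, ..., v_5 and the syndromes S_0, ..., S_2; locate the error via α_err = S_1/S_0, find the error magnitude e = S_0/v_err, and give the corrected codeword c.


S = (2, 5, 7), error at position 1, error magnitude e = 2, c = [4, 7, 3, 9, 0].

Step 1: column multipliers v_i = (∏_{j≠i}(α_i − α_j))^{−1} mod 11.
  i = 1 (α = 8): (8−4)(8−2)(8−5)(8−6) = 4·6·3·2 = 144 ≡ 1, so v_1 = 1^{−1} = 1 (mod 11).
  i = 2 (α = 4): (4−8)(4−2)(4−5)(4−6) = (−4)·2·(−1)·(−2) = −16 ≡ 6, so v_2 = 6^{−1} = 2 (mod 11).
  i = 3 (α = 2): (2−8)(2−4)(2−5)(2−6) = (−6)·(−2)·(−3)·(−4) = 144 ≡ 1, so v_3 = 1^{−1} = 1 (mod 11).
  i = 4 (α = 5): (5−8)(5−4)(5−2)(5−6) = (−3)·1·3·(−1) = 9 ≡ 9, so v_4 = 9^{−1} = 5 (mod 11).
  i = 5 (α = 6): (6−8)(6−4)(6−2)(6−5) = (−2)·2·4·1 = −16 ≡ 6, so v_5 = 6^{−1} = 2 (mod 11).
  v = [1, 2, 1, 5, 2].
Step 2: syndromes of r = [6, 7, 3, 9, 0] (all sums mod 11).
  S_0 = Σ v_i r_i = 1·6 + 2·7 + 1·3 + 5·9 + 2·0 = 68 ≡ 2.
  S_1 = Σ v_i α_i r_i = 1·8·6 + 2·4·7 + 1·2·3 + 5·5·9 + 2·6·0 = 335 ≡ 5.
  α_i^2 mod 11 = [9, 5, 4, 3, 3].
  S_2 = Σ v_i α_i^2 r_i = 1·9·6 + 2·5·7 + 1·4·3 + 5·3·9 + 2·3·0 = 271 ≡ 7.
  S = (2, 5, 7) ≠ 0, so r is not a codeword (an error is present).
Step 3: locate the error. For a single error e at position i, S_ℓ = v_i·e·α_i^ℓ, so α_err = S_1/S_0.
  S_0^{−1} = 2^{−1} = 6 (mod 11), so α_err = 5·6 = 30 ≡ 8 = α_1. Error position i = 1.
  Consistency check: S_2/S_1 = 7·9 = 63 ≡ 8 = α_err ✓ (single-error assumption holds).
Step 4: error magnitude e = S_0/v_1 = S_0·∏_{j≠1}(α_1 − α_j) = 2·1 = 2 ≡ 2 (mod 11).
Step 5: correct position 1: c_1 = r_1 − e = 6 − 2 ≡ 4 (mod 11). Hence c = [4, 7, 3, 9, 0].
  Check: interpolating c through the α_i gives m(x) = 10 + 2·x (degree < 2) with m(α_i) = c_i for every i, so c is indeed a codeword.


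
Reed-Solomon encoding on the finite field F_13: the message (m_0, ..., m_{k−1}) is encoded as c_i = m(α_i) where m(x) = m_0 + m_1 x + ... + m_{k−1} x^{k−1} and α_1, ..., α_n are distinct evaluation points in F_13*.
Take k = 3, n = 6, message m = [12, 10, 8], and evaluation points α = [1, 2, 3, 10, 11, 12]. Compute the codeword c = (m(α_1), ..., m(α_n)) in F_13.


c = [4, 12, 10, 2, 11, 10]

Message polynomial: m(x) = 12 + 10·x + 8·x^2 (mod 13).
For each evaluation point α_i, compute m(α_i) mod 13:
  α_1 = 1: Horner steps 8 → 5 → 4, so m(1) = 4.
  α_2 = 2: Horner steps 8 → 0 → 12, so m(2) = 12.
  α_3 = 3: Horner steps 8 → 8 → 10, so m(3) = 10.
  α_4 = 10: Horner steps 8 → 12 → 2, so m(10) = 2.
  α_5 = 11: Horner steps 8 → 7 → 11, so m(11) = 11.
  α_6 = 12: Horner steps 8 → 2 → 10, so m(12) = 10.
Codeword c = [4, 12, 10, 2, 11, 10] ∈ F_13^6.


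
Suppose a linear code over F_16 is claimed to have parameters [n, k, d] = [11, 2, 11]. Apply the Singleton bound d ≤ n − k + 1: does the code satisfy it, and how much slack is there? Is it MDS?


Singleton RHS = n − k + 1 = 10, slack = -1, bound violated (no such code; not MDS).

Singleton bound: d ≤ n − k + 1.
Here n = 11, k = 2, so n − k + 1 = 10.
Given d = 11, check d ≤ 10: NO.
Slack = (n − k + 1) − d = -1.
The slack is negative: d = 11 exceeds n − k + 1 = 10 by 1, so the Singleton bound is violated and no linear [11, 2, 11]_16 code can exist. In particular it is not MDS (MDS requires d = n − k + 1 exactly).
Description: the claimed parameters are [11, 2, 11]_16; such a code would be impossible (violates the Singleton bound).


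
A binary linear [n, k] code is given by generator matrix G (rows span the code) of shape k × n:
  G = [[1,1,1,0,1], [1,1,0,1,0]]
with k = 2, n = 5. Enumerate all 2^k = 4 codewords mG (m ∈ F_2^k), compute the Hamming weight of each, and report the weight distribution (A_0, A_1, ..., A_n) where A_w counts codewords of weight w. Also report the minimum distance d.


Weight distribution: A_0 = 1, A_3 = 2, A_4 = 1. Minimum distance d = 3.

Enumerate all 2^2 = 4 messages m ∈ F_2^2.
For each, compute codeword c = mG in F_2^5, then tally its weight.
  m = 00 → c = 00000, weight = 0.
  m = 10 → c = 11101, weight = 4.
  m = 01 → c = 11010, weight = 3.
  m = 11 → c = 00111, weight = 3.
Tally weights:
  weight 0: 1 codewords.
  weight 3: 2 codewords.
  weight 4: 1 codewords.
Minimum distance d = smallest w > 0 with A_w > 0 = 3.
Sanity: Σ A_w = 4 = 2^2 = 4 ✓.


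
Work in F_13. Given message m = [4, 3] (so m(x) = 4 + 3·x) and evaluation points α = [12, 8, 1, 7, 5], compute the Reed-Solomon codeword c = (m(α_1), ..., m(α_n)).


c = [1, 2, 7, 12, 6]

Message polynomial: m(x) = 4 + 3·x (mod 13).
For each evaluation point α_i, compute m(α_i) mod 13:
  α_1 = 12: Horner steps 3 → 1, so m(12) = 1.
  α_2 = 8: Horner steps 3 → 2, so m(8) = 2.
  α_3 = 1: Horner steps 3 → 7, so m(1) = 7.
  α_4 = 7: Horner steps 3 → 12, so m(7) = 12.
  α_5 = 5: Horner steps 3 → 6, so m(5) = 6.
Codeword c = [1, 2, 7, 12, 6] ∈ F_13^5.


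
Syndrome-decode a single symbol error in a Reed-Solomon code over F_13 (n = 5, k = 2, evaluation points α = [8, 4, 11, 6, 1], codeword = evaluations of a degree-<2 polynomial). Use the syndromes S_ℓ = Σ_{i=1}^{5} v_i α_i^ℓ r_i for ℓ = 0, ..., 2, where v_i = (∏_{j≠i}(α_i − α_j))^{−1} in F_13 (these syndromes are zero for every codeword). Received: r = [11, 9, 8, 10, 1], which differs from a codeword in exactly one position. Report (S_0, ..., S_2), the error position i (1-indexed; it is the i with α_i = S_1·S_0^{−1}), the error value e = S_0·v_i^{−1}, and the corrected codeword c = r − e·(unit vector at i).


S = (8, 10, 6), error at position 3, error magnitude e = 2, c = [11, 9, 6, 10, 1].

Step 1: column multipliers v_i = (∏_{j≠i}(α_i − α_j))^{−1} mod 13.
  i = 1 (α = 8): (8−4)(8−11)(8−6)(8−1) = 4·(−3)·2·7 = −168 ≡ 1, so v_1 = 1^{−1} = 1 (mod 13).
  i = 2 (α = 4): (4−8)(4−11)(4−6)(4−1) = (−4)·(−7)·(−2)·3 = −168 ≡ 1, so v_2 = 1^{−1} = 1 (mod 13).
  i = 3 (α = 11): (11−8)(11−4)(11−6)(11−1) = 3·7·5·10 = 1050 ≡ 10, so v_3 = 10^{−1} = 4 (mod 13).
  i = 4 (α = 6): (6−8)(6−4)(6−11)(6−1) = (−2)·2·(−5)·5 = 100 ≡ 9, so v_4 = 9^{−1} = 3 (mod 13).
  i = 5 (α = 1): (1−8)(1−4)(1−11)(1−6) = (−7)·(−3)·(−10)·(−5) = 1050 ≡ 10, so v_5 = 10^{−1} = 4 (mod 13).
  v = [1, 1, 4, 3, 4].
Step 2: syndromes of r = [11, 9, 8, 10, 1] (all sums mod 13).
  S_0 = Σ v_i r_i = 1·11 + 1·9 + 4·8 + 3·10 + 4·1 = 86 ≡ 8.
  S_1 = Σ v_i α_i r_i = 1·8·11 + 1·4·9 + 4·11·8 + 3·6·10 + 4·1·1 = 660 ≡ 10.
  α_i^2 mod 13 = [12, 3, 4, 10, 1].
  S_2 = Σ v_i α_i^2 r_i = 1·12·11 + 1·3·9 + 4·4·8 + 3·10·10 + 4·1·1 = 591 ≡ 6.
  S = (8, 10, 6) ≠ 0, so r is not a codeword (an error is present).
Step 3: locate the error. For a single error e at position i, S_ℓ = v_i·e·α_i^ℓ, so α_err = S_1/S_0.
  S_0^{−1} = 8^{−1} = 5 (mod 13), so α_err = 10·5 = 50 ≡ 11 = α_3. Error position i = 3.
  Consistency check: S_2/S_1 = 6·4 = 24 ≡ 11 = α_err ✓ (single-error assumption holds).
Step 4: error magnitude e = S_0/v_3 = S_0·∏_{j≠3}(α_3 − α_j) = 8·10 = 80 ≡ 2 (mod 13).
Step 5: correct position 3: c_3 = r_3 − e = 8 − 2 ≡ 6 (mod 13). Hence c = [11, 9, 6, 10, 1].
  Check: interpolating c through the α_i gives m(x) = 7 + 7·x (degree < 2) with m(α_i) = c_i for every i, so c is indeed a codeword.


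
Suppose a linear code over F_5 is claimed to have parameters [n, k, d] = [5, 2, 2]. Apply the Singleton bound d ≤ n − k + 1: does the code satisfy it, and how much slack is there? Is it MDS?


Singleton RHS = n − k + 1 = 4, slack = 2, bound satisfied, not MDS.

Singleton bound: d ≤ n − k + 1.
Here n = 5, k = 2, so n − k + 1 = 4.
Given d = 2, check d ≤ 4: YES.
Slack = (n − k + 1) − d = 2.
The code is NOT MDS (slack = 2 > 0).
Description: the claimed parameters are [5, 2, 2]_5; such a code would be non-MDS.


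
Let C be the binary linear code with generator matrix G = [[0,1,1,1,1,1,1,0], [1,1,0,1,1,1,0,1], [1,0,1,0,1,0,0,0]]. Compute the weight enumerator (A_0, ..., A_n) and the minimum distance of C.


Weight distribution: A_0 = 1, A_3 = 2, A_4 = 1, A_5 = 2, A_6 = 2. Minimum distance d = 3.

Enumerate all 2^3 = 8 messages m ∈ F_2^3.
For each, compute codeword c = mG in F_2^8, then tally its weight.
  m = 000 → c = 00000000, weight = 0.
  m = 100 → c = 01111110, weight = 6.
  m = 010 → c = 11011101, weight = 6.
  m = 110 → c = 10100011, weight = 4.
  m = 001 → c = 10101000, weight = 3.
  m = 101 → c = 11010110, weight = 5.
  m = 011 → c = 01110101, weight = 5.
  m = 111 → c = 00001011, weight = 3.
Tally weights:
  weight 0: 1 codewords.
  weight 3: 2 codewords.
  weight 4: 1 codewords.
  weight 5: 2 codewords.
  weight 6: 2 codewords.
Minimum distance d = smallest w > 0 with A_w > 0 = 3.
Sanity: Σ A_w = 8 = 2^3 = 8 ✓.


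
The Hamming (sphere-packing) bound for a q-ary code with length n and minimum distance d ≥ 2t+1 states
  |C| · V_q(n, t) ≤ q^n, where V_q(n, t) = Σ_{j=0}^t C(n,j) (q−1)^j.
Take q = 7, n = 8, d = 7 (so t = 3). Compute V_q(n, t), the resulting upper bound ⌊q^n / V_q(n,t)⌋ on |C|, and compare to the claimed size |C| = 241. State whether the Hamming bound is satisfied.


V_q(n, t) = 13153, q^n = 5764801, Hamming bound = 438, |C| = 241 ≤ bound (satisfied).

Step 1: Compute V_q(n, t) = Σ_{j=0}^3 C(n, j) (q−1)^j.
  j = 0: C(8,0)·(6)^0 = 1·1 = 1.
  j = 1: C(8,1)·(6)^1 = 8·6 = 48.
  j = 2: C(8,2)·(6)^2 = 28·36 = 1008.
  j = 3: C(8,3)·(6)^3 = 56·216 = 12096.
  V_q(n, t) = 1 + 48 + 1008 + 12096 = 13153.
Step 2: q^n = 7^8 = 5764801.
Step 3: Hamming bound ⌊q^n / V_q(n,t)⌋ = ⌊5764801/13153⌋ = 438.
Step 4: Compare |C| = 241 to 438: satisfied.
The claimed |C| lies below the Hamming bound.


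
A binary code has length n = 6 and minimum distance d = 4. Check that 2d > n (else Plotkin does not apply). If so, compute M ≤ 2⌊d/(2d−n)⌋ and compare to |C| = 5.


Plotkin bound M ≤ 4; given |C| = 5 > bound (violated).

Check applicability: 2d = 8, n = 6.
2d − n = 2 > 0, so Plotkin applies.
Compute d/(2d−n) = 4/2 ≈ 2.0000.
⌊d/(2d−n)⌋ = 2.
Plotkin bound: M ≤ 2·2 = 4.
Given |C| = 5, check: VIOLATED.
This |C| is above the Plotkin bound, so no binary code with n = 6, d = 4 and 5 codewords exists.


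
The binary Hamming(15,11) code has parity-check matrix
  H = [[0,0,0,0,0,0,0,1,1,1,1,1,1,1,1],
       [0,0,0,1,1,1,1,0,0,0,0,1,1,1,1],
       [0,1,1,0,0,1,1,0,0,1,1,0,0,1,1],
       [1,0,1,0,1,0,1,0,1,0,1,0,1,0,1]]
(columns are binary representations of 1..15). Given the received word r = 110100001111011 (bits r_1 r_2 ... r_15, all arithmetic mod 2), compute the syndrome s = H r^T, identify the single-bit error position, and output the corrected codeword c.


s = (0, 0, 1, 0)^T, error position = 2, corrected codeword c = 100100001111011

Compute s = H r^T mod 2 one row at a time:
  s_1 = 0 + 1 + 1 + 1 + 1 + 0 + 1 + 1 = 6 ≡ 0 (mod 2).
  s_2 = 1 + 0 + 0 + 0 + 1 + 0 + 1 + 1 = 4 ≡ 0 (mod 2).
  s_3 = 1 + 0 + 0 + 0 + 1 + 1 + 1 + 1 = 5 ≡ 1 (mod 2).
  s_4 = 1 + 0 + 0 + 0 + 1 + 1 + 0 + 1 = 4 ≡ 0 (mod 2).
s = (0, 0, 1, 0)^T — this equals column 2 of H (binary 0010), so error is at position 2.
Correct: flip bit 2 of r = 110100001111011 to get c = 100100001111011.


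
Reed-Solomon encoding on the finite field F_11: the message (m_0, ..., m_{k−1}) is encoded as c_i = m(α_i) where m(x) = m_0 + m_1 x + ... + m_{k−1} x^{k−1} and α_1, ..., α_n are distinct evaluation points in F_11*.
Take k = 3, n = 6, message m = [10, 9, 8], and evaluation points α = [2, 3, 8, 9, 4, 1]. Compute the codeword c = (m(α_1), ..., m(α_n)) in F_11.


c = [5, 10, 0, 2, 9, 5]

Message polynomial: m(x) = 10 + 9·x + 8·x^2 (mod 11).
For each evaluation point α_i, compute m(α_i) mod 11:
  α_1 = 2: Horner steps 8 → 3 → 5, so m(2) = 5.
  α_2 = 3: Horner steps 8 → 0 → 10, so m(3) = 10.
  α_3 = 8: Horner steps 8 → 7 → 0, so m(8) = 0.
  α_4 = 9: Horner steps 8 → 4 → 2, so m(9) = 2.
  α_5 = 4: Horner steps 8 → 8 → 9, so m(4) = 9.
  α_6 = 1: Horner steps 8 → 6 → 5, so m(1) = 5.
Codeword c = [5, 10, 0, 2, 9, 5] ∈ F_11^6.


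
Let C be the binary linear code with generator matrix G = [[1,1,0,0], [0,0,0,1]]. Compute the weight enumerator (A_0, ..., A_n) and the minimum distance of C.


Weight distribution: A_0 = 1, A_1 = 1, A_2 = 1, A_3 = 1. Minimum distance d = 1.

Enumerate all 2^2 = 4 messages m ∈ F_2^2.
For each, compute codeword c = mG in F_2^4, then tally its weight.
  m = 00 → c = 0000, weight = 0.
  m = 10 → c = 1100, weight = 2.
  m = 01 → c = 0001, weight = 1.
  m = 11 → c = 1101, weight = 3.
Tally weights:
  weight 0: 1 codewords.
  weight 1: 1 codewords.
  weight 2: 1 codewords.
  weight 3: 1 codewords.
Minimum distance d = smallest w > 0 with A_w > 0 = 1.
Sanity: Σ A_w = 4 = 2^2 = 4 ✓.


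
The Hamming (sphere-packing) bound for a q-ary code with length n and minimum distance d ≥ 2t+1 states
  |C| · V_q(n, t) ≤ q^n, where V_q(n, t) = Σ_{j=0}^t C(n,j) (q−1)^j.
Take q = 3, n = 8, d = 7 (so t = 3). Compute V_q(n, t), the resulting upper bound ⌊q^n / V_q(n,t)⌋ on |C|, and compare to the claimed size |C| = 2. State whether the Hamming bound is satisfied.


V_q(n, t) = 577, q^n = 6561, Hamming bound = 11, |C| = 2 ≤ bound (satisfied).

Step 1: Compute V_q(n, t) = Σ_{j=0}^3 C(n, j) (q−1)^j.
  j = 0: C(8,0)·(2)^0 = 1·1 = 1.
  j = 1: C(8,1)·(2)^1 = 8·2 = 16.
  j = 2: C(8,2)·(2)^2 = 28·4 = 112.
  j = 3: C(8,3)·(2)^3 = 56·8 = 448.
  V_q(n, t) = 1 + 16 + 112 + 448 = 577.
Step 2: q^n = 3^8 = 6561.
Step 3: Hamming bound ⌊q^n / V_q(n,t)⌋ = ⌊6561/577⌋ = 11.
Step 4: Compare |C| = 2 to 11: satisfied.
The claimed |C| lies below the Hamming bound.


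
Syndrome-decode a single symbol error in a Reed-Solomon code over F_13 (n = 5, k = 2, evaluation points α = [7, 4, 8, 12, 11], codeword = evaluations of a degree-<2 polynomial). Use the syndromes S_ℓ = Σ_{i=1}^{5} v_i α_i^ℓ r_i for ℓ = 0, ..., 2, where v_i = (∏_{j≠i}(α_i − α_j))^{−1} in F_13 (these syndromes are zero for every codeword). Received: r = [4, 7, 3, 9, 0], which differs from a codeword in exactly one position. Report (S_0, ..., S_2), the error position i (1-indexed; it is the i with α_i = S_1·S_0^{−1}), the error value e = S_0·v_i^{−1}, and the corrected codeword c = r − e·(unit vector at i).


S = (9, 4, 9), error at position 4, error magnitude e = 10, c = [4, 7, 3, 12, 0].

Step 1: column multipliers v_i = (∏_{j≠i}(α_i − α_j))^{−1} mod 13.
  i = 1 (α = 7): (7−4)(7−8)(7−12)(7−11) = 3·(−1)·(−5)·(−4) = −60 ≡ 5, so v_1 = 5^{−1} = 8 (mod 13).
  i = 2 (α = 4): (4−7)(4−8)(4−12)(4−11) = (−3)·(−4)·(−8)·(−7) = 672 ≡ 9, so v_2 = 9^{−1} = 3 (mod 13).
  i = 3 (α = 8): (8−7)(8−4)(8−12)(8−11) = 1·4·(−4)·(−3) = 48 ≡ 9, so v_3 = 9^{−1} = 3 (mod 13).
  i = 4 (α = 12): (12−7)(12−4)(12−8)(12−11) = 5·8·4·1 = 160 ≡ 4, so v_4 = 4^{−1} = 10 (mod 13).
  i = 5 (α = 11): (11−7)(11−4)(11−8)(11−12) = 4·7·3·(−1) = −84 ≡ 7, so v_5 = 7^{−1} = 2 (mod 13).
  v = [8, 3, 3, 10, 2].
Step 2: syndromes of r = [4, 7, 3, 9, 0] (all sums mod 13).
  S_0 = Σ v_i r_i = 8·4 + 3·7 + 3·3 + 10·9 + 2·0 = 152 ≡ 9.
  S_1 = Σ v_i α_i r_i = 8·7·4 + 3·4·7 + 3·8·3 + 10·12·9 + 2·11·0 = 1460 ≡ 4.
  α_i^2 mod 13 = [10, 3, 12, 1, 4].
  S_2 = Σ v_i α_i^2 r_i = 8·10·4 + 3·3·7 + 3·12·3 + 10·1·9 + 2·4·0 = 581 ≡ 9.
  S = (9, 4, 9) ≠ 0, so r is not a codeword (an error is present).
Step 3: locate the error. For a single error e at position i, S_ℓ = v_i·e·α_i^ℓ, so α_err = S_1/S_0.
  S_0^{−1} = 9^{−1} = 3 (mod 13), so α_err = 4·3 = 12 ≡ 12 = α_4. Error position i = 4.
  Consistency check: S_2/S_1 = 9·10 = 90 ≡ 12 = α_err ✓ (single-error assumption holds).
Step 4: error magnitude e = S_0/v_4 = S_0·∏_{j≠4}(α_4 − α_j) = 9·4 = 36 ≡ 10 (mod 13).
Step 5: correct position 4: c_4 = r_4 − e = 9 − 10 ≡ 12 (mod 13). Hence c = [4, 7, 3, 12, 0].
  Check: interpolating c through the α_i gives m(x) = 11 + 12·x (degree < 2) with m(α_i) = c_i for every i, so c is indeed a codeword.
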